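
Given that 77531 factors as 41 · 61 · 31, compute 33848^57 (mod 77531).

Mod 41: 33848 ≡ 23; by Fermat, exponent reduces to 57 mod 40 = 17; 23^17 ≡ 4 (mod 41).
Mod 61: 33848 ≡ 54; 54^57 ≡ 8 (mod 61).
Mod 31: 33848 ≡ 27; by Fermat, exponent reduces to 57 mod 30 = 27; 27^27 ≡ 15 (mod 31).
Combine by CRT: x ≡ 4 (mod 41), x ≡ 8 (mod 61), x ≡ 15 (mod 31) ⇒ x ≡ 35510 (mod 77531).

35510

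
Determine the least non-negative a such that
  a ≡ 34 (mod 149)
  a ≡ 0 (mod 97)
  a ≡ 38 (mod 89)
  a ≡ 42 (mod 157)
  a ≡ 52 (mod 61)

The moduli are pairwise coprime; N = 149·97·89·157·61 = 12319057909.
N/149 = 82678241; 82678241 ≡ 78 (mod 149); 78·128 ≡ 1, so inverse 128.
N/97 = 127000597; 127000597 ≡ 49 (mod 97); 49·2 ≡ 1, so inverse 2.
N/89 = 138416381; 138416381 ≡ 21 (mod 89); 21·17 ≡ 1, so inverse 17.
N/157 = 78465337; 78465337 ≡ 34 (mod 157); 34·97 ≡ 1, so inverse 97.
N/61 = 201951769; 201951769 ≡ 45 (mod 61); 45·19 ≡ 1, so inverse 19.
a ≡ 34·82678241·128 + 0·127000597·2 + 38·138416381·17 + 42·78465337·97 + 52·201951769·19 = 968428817668.
968428817668 mod 12319057909 = 7542300766.

7542300766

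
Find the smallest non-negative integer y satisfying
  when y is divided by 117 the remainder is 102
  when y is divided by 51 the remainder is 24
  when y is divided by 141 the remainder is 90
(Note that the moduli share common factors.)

52401

gcd(117, 51) = 3 and 3 | (24 − 102), so the pair is consistent; merging gives y ≡ 687 (mod 1989), where 1989 = lcm(117, 51).
gcd(1989, 141) = 3 and 3 | (90 − 687), so the pair is consistent; merging gives y ≡ 52401 (mod 93483), where 93483 = lcm(1989, 141).
The solution is unique modulo lcm(117, 51, 141) = 93483.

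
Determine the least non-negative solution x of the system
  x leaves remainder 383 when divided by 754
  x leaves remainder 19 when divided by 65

3399

Combine the congruences pairwise.
gcd(754, 65) = 13 and 13 | (19 − 383), so the pair is consistent; merging gives x ≡ 3399 (mod 3770), where 3770 = lcm(754, 65).
The solution is unique modulo lcm(754, 65) = 3770.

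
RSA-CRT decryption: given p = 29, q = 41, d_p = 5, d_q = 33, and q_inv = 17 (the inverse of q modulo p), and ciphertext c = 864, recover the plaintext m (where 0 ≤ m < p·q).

m₁ = c^(d_p) mod p: c ≡ 23 (mod 29), and 23^5 mod 29 = 25.
m₂ = c^(d_q) mod q: c ≡ 3 (mod 41), and 3^33 mod 41 = 3.
h = q_inv·(m₁ − m₂) mod p = 17·(25 − 3) mod 29 = 26.
m = m₂ + h·q = 3 + 26·41 = 1069.

1069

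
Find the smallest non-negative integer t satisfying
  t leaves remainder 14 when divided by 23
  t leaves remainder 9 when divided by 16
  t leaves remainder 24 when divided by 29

The moduli are pairwise coprime; N = 23·16·29 = 10672.
N/23 = 464; 464 ≡ 4 (mod 23); 4·6 ≡ 1, so inverse 6.
N/16 = 667; 667 ≡ 11 (mod 16); 11·3 ≡ 1, so inverse 3.
N/29 = 368; 368 ≡ 20 (mod 29); 20·16 ≡ 1, so inverse 16.
t ≡ 14·464·6 + 9·667·3 + 24·368·16 = 198297.
198297 mod 10672 = 6201.

6201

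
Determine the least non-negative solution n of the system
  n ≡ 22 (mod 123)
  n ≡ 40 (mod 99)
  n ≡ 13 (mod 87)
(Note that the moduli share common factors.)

gcd(123, 99) = 3 and 3 | (40 − 22), so the pair is consistent; merging gives n ≡ 1129 (mod 4059), where 4059 = lcm(123, 99).
gcd(4059, 87) = 3 and 3 | (13 − 1129), so the pair is consistent; merging gives n ≡ 57955 (mod 117711), where 117711 = lcm(4059, 87).
The solution is unique modulo lcm(123, 99, 87) = 117711.

57955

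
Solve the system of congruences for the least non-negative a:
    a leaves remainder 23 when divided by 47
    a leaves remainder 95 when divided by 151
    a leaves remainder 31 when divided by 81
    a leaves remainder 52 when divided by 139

From a ≡ 23 (mod 47) write a = 23 + 47t. Substituting into a ≡ 95 (mod 151) gives 47t ≡ 72 (mod 151), and since 47⁻¹ ≡ 45 (mod 151), t ≡ 69. Hence a ≡ 23 + 47·69 = 3266 (mod 7097).
From a ≡ 3266 (mod 7097) write a = 3266 + 7097t. Substituting into a ≡ 31 (mod 81) gives 7097t ≡ 5 (mod 81), and since 50⁻¹ ≡ 47 (mod 81), t ≡ 73. Hence a ≡ 3266 + 7097·73 = 521347 (mod 574857).
From a ≡ 521347 (mod 574857) write a = 521347 + 574857t. Substituting into a ≡ 52 (mod 139) gives 574857t ≡ 94 (mod 139), and since 92⁻¹ ≡ 68 (mod 139), t ≡ 137. Hence a ≡ 521347 + 574857·137 = 79276756 (mod 79905123).

79276756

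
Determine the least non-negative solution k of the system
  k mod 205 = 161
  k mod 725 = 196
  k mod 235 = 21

36446

gcd(205, 725) = 5 and 5 | (196 − 161), so the pair is consistent; merging gives k ≡ 6721 (mod 29725), where 29725 = lcm(205, 725).
gcd(29725, 235) = 5 and 5 | (21 − 6721), so the pair is consistent; merging gives k ≡ 36446 (mod 1397075), where 1397075 = lcm(29725, 235).
The solution is unique modulo lcm(205, 725, 235) = 1397075.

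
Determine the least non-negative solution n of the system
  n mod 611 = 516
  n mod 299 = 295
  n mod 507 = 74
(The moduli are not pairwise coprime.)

158765

Combine the congruences pairwise.
gcd(611, 299) = 13 and 13 | (295 − 516), so the pair is consistent; merging gives n ≡ 4182 (mod 14053), where 14053 = lcm(611, 299).
gcd(14053, 507) = 13 and 13 | (74 − 4182), so the pair is consistent; merging gives n ≡ 158765 (mod 548067), where 548067 = lcm(14053, 507).
The solution is unique modulo lcm(611, 299, 507) = 548067.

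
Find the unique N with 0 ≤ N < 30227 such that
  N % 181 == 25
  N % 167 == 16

Combine the congruences pairwise.
From N ≡ 25 (mod 181) write N = 25 + 181t. Substituting into N ≡ 16 (mod 167) gives 181t ≡ 158 (mod 167), and since 14⁻¹ ≡ 12 (mod 167), t ≡ 59. Hence N ≡ 25 + 181·59 = 10704 (mod 30227).

10704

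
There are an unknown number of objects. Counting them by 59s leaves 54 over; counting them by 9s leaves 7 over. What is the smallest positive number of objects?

349

From N ≡ 54 (mod 59) write N = 54 + 59t. Substituting into N ≡ 7 (mod 9) gives 59t ≡ 7 (mod 9), and since 5⁻¹ ≡ 2 (mod 9), t ≡ 5. Hence N ≡ 54 + 59·5 = 349 (mod 531).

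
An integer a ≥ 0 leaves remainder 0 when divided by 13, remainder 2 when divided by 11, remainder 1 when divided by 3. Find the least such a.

From a ≡ 0 (mod 13) write a = 0 + 13t. Substituting into a ≡ 2 (mod 11) gives 13t ≡ 2 (mod 11), and since 2⁻¹ ≡ 6 (mod 11), t ≡ 1. Hence a ≡ 0 + 13·1 = 13 (mod 143).
From a ≡ 13 (mod 143) write a = 13 + 143t. Substituting into a ≡ 1 (mod 3) gives 143t ≡ 0 (mod 3), and since 2⁻¹ ≡ 2 (mod 3), t ≡ 0. Hence a ≡ 13 + 143·0 = 13 (mod 429).

13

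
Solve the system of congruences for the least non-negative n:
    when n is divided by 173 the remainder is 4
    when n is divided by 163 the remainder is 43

20418

From n ≡ 4 (mod 173) write n = 4 + 173t. Substituting into n ≡ 43 (mod 163) gives 173t ≡ 39 (mod 163), and since 10⁻¹ ≡ 49 (mod 163), t ≡ 118. Hence n ≡ 4 + 173·118 = 20418 (mod 28199).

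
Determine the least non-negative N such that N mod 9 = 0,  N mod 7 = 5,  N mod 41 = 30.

1629

From N ≡ 0 (mod 9) write N = 0 + 9t. Substituting into N ≡ 5 (mod 7) gives 9t ≡ 5 (mod 7), and since 2⁻¹ ≡ 4 (mod 7), t ≡ 6. Hence N ≡ 0 + 9·6 = 54 (mod 63).
From N ≡ 54 (mod 63) write N = 54 + 63t. Substituting into N ≡ 30 (mod 41) gives 63t ≡ 17 (mod 41), and since 22⁻¹ ≡ 28 (mod 41), t ≡ 25. Hence N ≡ 54 + 63·25 = 1629 (mod 2583).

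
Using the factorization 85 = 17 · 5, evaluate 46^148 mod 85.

81

Mod 17: 46 ≡ 12; by Fermat, exponent reduces to 148 mod 16 = 4; 12^4 ≡ 13 (mod 17).
Mod 5: 46 ≡ 1; since 4 | 148, by Fermat 1^148 ≡ 1 (mod 5).
Combine by CRT: x ≡ 13 (mod 17), x ≡ 1 (mod 5) ⇒ x ≡ 81 (mod 85).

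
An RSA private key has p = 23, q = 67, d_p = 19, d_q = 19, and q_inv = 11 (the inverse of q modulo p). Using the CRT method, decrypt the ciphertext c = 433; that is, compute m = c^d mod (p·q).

m₁ = c^(d_p) mod p: c ≡ 19 (mod 23), and 19^19 mod 23 = 14.
m₂ = c^(d_q) mod q: c ≡ 31 (mod 67), and 31^19 mod 67 = 63.
h = q_inv·(m₁ − m₂) mod p = 11·(14 − 63) mod 23 = 13.
m = m₂ + h·q = 63 + 13·67 = 934.

934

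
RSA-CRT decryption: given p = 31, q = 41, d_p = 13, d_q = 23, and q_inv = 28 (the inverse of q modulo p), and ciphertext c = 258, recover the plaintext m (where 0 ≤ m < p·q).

m₁ = c^(d_p) mod p: c ≡ 10 (mod 31), and 10^13 mod 31 = 9.
m₂ = c^(d_q) mod q: c ≡ 12 (mod 41), and 12^23 mod 41 = 35.
h = q_inv·(m₁ − m₂) mod p = 28·(9 − 35) mod 31 = 16.
m = m₂ + h·q = 35 + 16·41 = 691.

691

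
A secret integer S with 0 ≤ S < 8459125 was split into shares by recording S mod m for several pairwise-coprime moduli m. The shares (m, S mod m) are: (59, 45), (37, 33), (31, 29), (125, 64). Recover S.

From S ≡ 45 (mod 59) write S = 45 + 59t. Substituting into S ≡ 33 (mod 37) gives 59t ≡ 25 (mod 37), and since 22⁻¹ ≡ 32 (mod 37), t ≡ 23. Hence S ≡ 45 + 59·23 = 1402 (mod 2183).
From S ≡ 1402 (mod 2183) write S = 1402 + 2183t. Substituting into S ≡ 29 (mod 31) gives 2183t ≡ 22 (mod 31), and since 13⁻¹ ≡ 12 (mod 31), t ≡ 16. Hence S ≡ 1402 + 2183·16 = 36330 (mod 67673).
From S ≡ 36330 (mod 67673) write S = 36330 + 67673t. Substituting into S ≡ 64 (mod 125) gives 67673t ≡ 109 (mod 125), and since 48⁻¹ ≡ 112 (mod 125), t ≡ 83. Hence S ≡ 36330 + 67673·83 = 5653189 (mod 8459125).

5653189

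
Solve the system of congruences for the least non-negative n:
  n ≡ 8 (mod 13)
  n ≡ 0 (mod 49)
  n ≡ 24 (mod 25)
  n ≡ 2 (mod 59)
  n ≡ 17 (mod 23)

6379849

From n ≡ 8 (mod 13) write n = 8 + 13t. Substituting into n ≡ 0 (mod 49) gives 13t ≡ 41 (mod 49), and since 13⁻¹ ≡ 34 (mod 49), t ≡ 22. Hence n ≡ 8 + 13·22 = 294 (mod 637).
From n ≡ 294 (mod 637) write n = 294 + 637t. Substituting into n ≡ 24 (mod 25) gives 637t ≡ 5 (mod 25), and since 12⁻¹ ≡ 23 (mod 25), t ≡ 15. Hence n ≡ 294 + 637·15 = 9849 (mod 15925).
From n ≡ 9849 (mod 15925) write n = 9849 + 15925t. Substituting into n ≡ 2 (mod 59) gives 15925t ≡ 6 (mod 59), and since 54⁻¹ ≡ 47 (mod 59), t ≡ 46. Hence n ≡ 9849 + 15925·46 = 742399 (mod 939575).
From n ≡ 742399 (mod 939575) write n = 742399 + 939575t. Substituting into n ≡ 17 (mod 23) gives 939575t ≡ 12 (mod 23), and since 2⁻¹ ≡ 12 (mod 23), t ≡ 6. Hence n ≡ 742399 + 939575·6 = 6379849 (mod 21610225).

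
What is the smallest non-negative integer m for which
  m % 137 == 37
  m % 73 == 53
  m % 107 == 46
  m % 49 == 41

Combine the congruences pairwise.
From m ≡ 37 (mod 137) write m = 37 + 137t. Substituting into m ≡ 53 (mod 73) gives 137t ≡ 16 (mod 73), and since 64⁻¹ ≡ 8 (mod 73), t ≡ 55. Hence m ≡ 37 + 137·55 = 7572 (mod 10001).
From m ≡ 7572 (mod 10001) write m = 7572 + 10001t. Substituting into m ≡ 46 (mod 107) gives 10001t ≡ 71 (mod 107), and since 50⁻¹ ≡ 15 (mod 107), t ≡ 102. Hence m ≡ 7572 + 10001·102 = 1027674 (mod 1070107).
From m ≡ 1027674 (mod 1070107) write m = 1027674 + 1070107t. Substituting into m ≡ 41 (mod 49) gives 1070107t ≡ 44 (mod 49), and since 45⁻¹ ≡ 12 (mod 49), t ≡ 38. Hence m ≡ 1027674 + 1070107·38 = 41691740 (mod 52435243).

41691740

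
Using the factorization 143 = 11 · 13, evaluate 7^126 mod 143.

103

Mod 11: 7 ≡ 7; by Fermat, exponent reduces to 126 mod 10 = 6; 7^6 ≡ 4 (mod 11).
Mod 13: 7 ≡ 7; by Fermat, exponent reduces to 126 mod 12 = 6; 7^6 ≡ 12 (mod 13).
Combine by CRT: x ≡ 4 (mod 11), x ≡ 12 (mod 13) ⇒ x ≡ 103 (mod 143).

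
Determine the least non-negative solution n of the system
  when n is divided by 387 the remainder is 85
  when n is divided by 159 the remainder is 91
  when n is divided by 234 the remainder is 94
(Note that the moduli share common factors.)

330970

Combine the congruences pairwise.
gcd(387, 159) = 3 and 3 | (91 − 85), so the pair is consistent; merging gives n ≡ 2794 (mod 20511), where 20511 = lcm(387, 159).
gcd(20511, 234) = 9 and 9 | (94 − 2794), so the pair is consistent; merging gives n ≡ 330970 (mod 533286), where 533286 = lcm(20511, 234).
The solution is unique modulo lcm(387, 159, 234) = 533286.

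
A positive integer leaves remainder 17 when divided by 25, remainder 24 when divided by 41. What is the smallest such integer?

967

Combine the congruences pairwise.
From m ≡ 17 (mod 25) write m = 17 + 25t. Substituting into m ≡ 24 (mod 41) gives 25t ≡ 7 (mod 41), and since 25⁻¹ ≡ 23 (mod 41), t ≡ 38. Hence m ≡ 17 + 25·38 = 967 (mod 1025).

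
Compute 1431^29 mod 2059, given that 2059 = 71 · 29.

126

Mod 71: 1431 ≡ 11; 11^29 ≡ 55 (mod 71).
Mod 29: 1431 ≡ 10; by Fermat, exponent reduces to 29 mod 28 = 1; 10^1 ≡ 10 (mod 29).
Combine by CRT: x ≡ 55 (mod 71), x ≡ 10 (mod 29) ⇒ x ≡ 126 (mod 2059).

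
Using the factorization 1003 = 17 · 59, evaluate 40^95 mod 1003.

Mod 17: 40 ≡ 6; by Fermat, exponent reduces to 95 mod 16 = 15; 6^15 ≡ 3 (mod 17).
Mod 59: 40 ≡ 40; by Fermat, exponent reduces to 95 mod 58 = 37; 40^37 ≡ 18 (mod 59).
Combine by CRT: x ≡ 3 (mod 17), x ≡ 18 (mod 59) ⇒ x ≡ 785 (mod 1003).

785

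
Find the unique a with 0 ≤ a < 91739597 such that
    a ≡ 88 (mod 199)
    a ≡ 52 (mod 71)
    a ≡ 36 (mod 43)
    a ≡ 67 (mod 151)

The moduli are pairwise coprime; N = 199·71·43·151 = 91739597.
N/199 = 461003; 461003 ≡ 119 (mod 199); 119·97 ≡ 1, so inverse 97.
N/71 = 1292107; 1292107 ≡ 49 (mod 71); 49·29 ≡ 1, so inverse 29.
N/43 = 2133479; 2133479 ≡ 34 (mod 43); 34·19 ≡ 1, so inverse 19.
N/151 = 607547; 607547 ≡ 74 (mod 151); 74·100 ≡ 1, so inverse 100.
a ≡ 88·461003·97 + 52·1292107·29 + 36·2133479·19 + 67·607547·100 = 11413483500.
11413483500 mod 91739597 = 37773472.

37773472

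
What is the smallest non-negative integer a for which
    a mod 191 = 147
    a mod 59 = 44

Combine the congruences pairwise.
From a ≡ 147 (mod 191) write a = 147 + 191t. Substituting into a ≡ 44 (mod 59) gives 191t ≡ 15 (mod 59), and since 14⁻¹ ≡ 38 (mod 59), t ≡ 39. Hence a ≡ 147 + 191·39 = 7596 (mod 11269).

7596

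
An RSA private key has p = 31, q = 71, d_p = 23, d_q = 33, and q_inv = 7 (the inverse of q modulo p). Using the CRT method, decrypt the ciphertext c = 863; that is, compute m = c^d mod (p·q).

m₁ = c^(d_p) mod p: c ≡ 26 (mod 31), and 26^23 mod 31 = 6.
m₂ = c^(d_q) mod q: c ≡ 11 (mod 71), and 11^33 mod 71 = 44.
h = q_inv·(m₁ − m₂) mod p = 7·(6 − 44) mod 31 = 13.
m = m₂ + h·q = 44 + 13·71 = 967.

967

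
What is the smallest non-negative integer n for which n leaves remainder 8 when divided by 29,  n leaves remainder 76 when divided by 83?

1487

From n ≡ 8 (mod 29) write n = 8 + 29t. Substituting into n ≡ 76 (mod 83) gives 29t ≡ 68 (mod 83), and since 29⁻¹ ≡ 63 (mod 83), t ≡ 51. Hence n ≡ 8 + 29·51 = 1487 (mod 2407).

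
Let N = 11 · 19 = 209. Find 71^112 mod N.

36

Mod 11: 71 ≡ 5; by Fermat, exponent reduces to 112 mod 10 = 2; 5^2 ≡ 3 (mod 11).
Mod 19: 71 ≡ 14; by Fermat, exponent reduces to 112 mod 18 = 4; 14^4 ≡ 17 (mod 19).
Combine by CRT: x ≡ 3 (mod 11), x ≡ 17 (mod 19) ⇒ x ≡ 36 (mod 209).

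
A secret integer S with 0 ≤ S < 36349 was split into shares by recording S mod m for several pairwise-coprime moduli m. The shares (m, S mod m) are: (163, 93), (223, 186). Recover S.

From S ≡ 93 (mod 163) write S = 93 + 163t. Substituting into S ≡ 186 (mod 223) gives 163t ≡ 93 (mod 223), and since 163⁻¹ ≡ 26 (mod 223), t ≡ 188. Hence S ≡ 93 + 163·188 = 30737 (mod 36349).

30737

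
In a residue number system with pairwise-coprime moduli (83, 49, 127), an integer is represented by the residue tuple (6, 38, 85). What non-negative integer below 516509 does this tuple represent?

The moduli are pairwise coprime; N = 83·49·127 = 516509.
N/83 = 6223; 6223 ≡ 81 (mod 83); 81·41 ≡ 1, so inverse 41.
N/49 = 10541; 10541 ≡ 6 (mod 49); 6·41 ≡ 1, so inverse 41.
N/127 = 4067; 4067 ≡ 3 (mod 127); 3·85 ≡ 1, so inverse 85.
x ≡ 6·6223·41 + 38·10541·41 + 85·4067·85 = 47337811.
47337811 mod 516509 = 335492.

335492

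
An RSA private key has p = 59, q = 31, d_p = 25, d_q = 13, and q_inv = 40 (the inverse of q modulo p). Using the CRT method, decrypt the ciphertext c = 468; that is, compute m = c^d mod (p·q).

1295

m₁ = c^(d_p) mod p: c ≡ 55 (mod 59), and 55^25 mod 59 = 56.
m₂ = c^(d_q) mod q: c ≡ 3 (mod 31), and 3^13 mod 31 = 24.
h = q_inv·(m₁ − m₂) mod p = 40·(56 − 24) mod 59 = 41.
m = m₂ + h·q = 24 + 41·31 = 1295.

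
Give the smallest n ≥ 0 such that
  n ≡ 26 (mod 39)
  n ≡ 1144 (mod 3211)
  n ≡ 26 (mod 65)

23621

gcd(39, 3211) = 13 and 13 | (1144 − 26), so the pair is consistent; merging gives n ≡ 4355 (mod 9633), where 9633 = lcm(39, 3211).
gcd(9633, 65) = 13 and 13 | (26 − 4355), so the pair is consistent; merging gives n ≡ 23621 (mod 48165), where 48165 = lcm(9633, 65).
The solution is unique modulo lcm(39, 3211, 65) = 48165.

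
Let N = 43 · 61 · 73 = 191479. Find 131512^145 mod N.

161880

Mod 43: 131512 ≡ 18; by Fermat, exponent reduces to 145 mod 42 = 19; 18^19 ≡ 28 (mod 43).
Mod 61: 131512 ≡ 57; by Fermat, exponent reduces to 145 mod 60 = 25; 57^25 ≡ 47 (mod 61).
Mod 73: 131512 ≡ 39; by Fermat, exponent reduces to 145 mod 72 = 1; 39^1 ≡ 39 (mod 73).
Combine by CRT: x ≡ 28 (mod 43), x ≡ 47 (mod 61), x ≡ 39 (mod 73) ⇒ x ≡ 161880 (mod 191479).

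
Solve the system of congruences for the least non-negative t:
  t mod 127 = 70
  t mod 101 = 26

9722

From t ≡ 70 (mod 127) write t = 70 + 127s. Substituting into t ≡ 26 (mod 101) gives 127s ≡ 57 (mod 101), and since 26⁻¹ ≡ 35 (mod 101), s ≡ 76. Hence t ≡ 70 + 127·76 = 9722 (mod 12827).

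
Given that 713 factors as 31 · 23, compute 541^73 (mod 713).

Mod 31: 541 ≡ 14; by Fermat, exponent reduces to 73 mod 30 = 13; 14^13 ≡ 28 (mod 31).
Mod 23: 541 ≡ 12; by Fermat, exponent reduces to 73 mod 22 = 7; 12^7 ≡ 16 (mod 23).
Combine by CRT: x ≡ 28 (mod 31), x ≡ 16 (mod 23) ⇒ x ≡ 338 (mod 713).

338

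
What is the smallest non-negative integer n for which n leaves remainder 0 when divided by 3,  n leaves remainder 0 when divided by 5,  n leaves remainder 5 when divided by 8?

45

The moduli are pairwise coprime; M = 3·5·8 = 120.
M/3 = 40; 40 ≡ 1 (mod 3), inverse 1.
M/5 = 24; 24 ≡ 4 (mod 5); 4·4 ≡ 1, so inverse 4.
M/8 = 15; 15 ≡ 7 (mod 8); 7·7 ≡ 1, so inverse 7.
n ≡ 0·40·1 + 0·24·4 + 5·15·7 = 525.
525 mod 120 = 45.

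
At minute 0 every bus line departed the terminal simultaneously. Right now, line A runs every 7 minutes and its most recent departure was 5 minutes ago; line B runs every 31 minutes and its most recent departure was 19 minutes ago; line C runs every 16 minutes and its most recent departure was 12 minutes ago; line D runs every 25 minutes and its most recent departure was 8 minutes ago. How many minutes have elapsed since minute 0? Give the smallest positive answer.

3708

From t ≡ 5 (mod 7) write t = 5 + 7s. Substituting into t ≡ 19 (mod 31) gives 7s ≡ 14 (mod 31), and since 7⁻¹ ≡ 9 (mod 31), s ≡ 2. Hence t ≡ 5 + 7·2 = 19 (mod 217).
From t ≡ 19 (mod 217) write t = 19 + 217s. Substituting into t ≡ 12 (mod 16) gives 217s ≡ 9 (mod 16), and since 9⁻¹ ≡ 9 (mod 16), s ≡ 1. Hence t ≡ 19 + 217·1 = 236 (mod 3472).
From t ≡ 236 (mod 3472) write t = 236 + 3472s. Substituting into t ≡ 8 (mod 25) gives 3472s ≡ 22 (mod 25), and since 22⁻¹ ≡ 8 (mod 25), s ≡ 1. Hence t ≡ 236 + 3472·1 = 3708 (mod 86800).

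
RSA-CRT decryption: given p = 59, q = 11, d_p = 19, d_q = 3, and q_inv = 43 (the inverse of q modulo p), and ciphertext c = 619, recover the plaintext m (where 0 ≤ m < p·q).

m₁ = c^(d_p) mod p: c ≡ 29 (mod 59), and 29^19 mod 59 = 21.
m₂ = c^(d_q) mod q: c ≡ 3 (mod 11), and 3^3 mod 11 = 5.
h = q_inv·(m₁ − m₂) mod p = 43·(21 − 5) mod 59 = 39.
m = m₂ + h·q = 5 + 39·11 = 434.

434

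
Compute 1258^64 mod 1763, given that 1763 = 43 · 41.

1000

Mod 43: 1258 ≡ 11; by Fermat, exponent reduces to 64 mod 42 = 22; 11^22 ≡ 11 (mod 43).
Mod 41: 1258 ≡ 28; by Fermat, exponent reduces to 64 mod 40 = 24; 28^24 ≡ 16 (mod 41).
Combine by CRT: x ≡ 11 (mod 43), x ≡ 16 (mod 41) ⇒ x ≡ 1000 (mod 1763).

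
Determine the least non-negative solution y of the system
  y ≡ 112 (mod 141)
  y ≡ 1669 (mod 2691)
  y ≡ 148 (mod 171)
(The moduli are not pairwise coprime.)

gcd(141, 2691) = 3 and 3 | (1669 − 112), so the pair is consistent; merging gives y ≡ 63562 (mod 126477), where 126477 = lcm(141, 2691).
gcd(126477, 171) = 9 and 9 | (148 − 63562), so the pair is consistent; merging gives y ≡ 695947 (mod 2403063), where 2403063 = lcm(126477, 171).
The solution is unique modulo lcm(141, 2691, 171) = 2403063.

695947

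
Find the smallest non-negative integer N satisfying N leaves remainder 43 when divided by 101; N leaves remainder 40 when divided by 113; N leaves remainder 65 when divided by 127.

Combine the congruences pairwise.
From N ≡ 43 (mod 101) write N = 43 + 101t. Substituting into N ≡ 40 (mod 113) gives 101t ≡ 110 (mod 113), and since 101⁻¹ ≡ 47 (mod 113), t ≡ 85. Hence N ≡ 43 + 101·85 = 8628 (mod 11413).
From N ≡ 8628 (mod 11413) write N = 8628 + 11413t. Substituting into N ≡ 65 (mod 127) gives 11413t ≡ 73 (mod 127), and since 110⁻¹ ≡ 112 (mod 127), t ≡ 48. Hence N ≡ 8628 + 11413·48 = 556452 (mod 1449451).

556452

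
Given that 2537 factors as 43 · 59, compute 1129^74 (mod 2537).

Mod 43: 1129 ≡ 11; by Fermat, exponent reduces to 74 mod 42 = 32; 11^32 ≡ 21 (mod 43).
Mod 59: 1129 ≡ 8; by Fermat, exponent reduces to 74 mod 58 = 16; 8^16 ≡ 45 (mod 59).
Combine by CRT: x ≡ 21 (mod 43), x ≡ 45 (mod 59) ⇒ x ≡ 1225 (mod 2537).

1225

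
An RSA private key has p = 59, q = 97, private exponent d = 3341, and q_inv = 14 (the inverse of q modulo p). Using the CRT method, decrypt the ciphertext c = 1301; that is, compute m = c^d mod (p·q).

4682

d_p = d mod (p−1) = 3341 mod 58 = 35; d_q = d mod (q−1) = 77.
m₁ = c^(d_p) mod p: c ≡ 3 (mod 59), and 3^35 mod 59 = 21.
m₂ = c^(d_q) mod q: c ≡ 40 (mod 97), and 40^77 mod 97 = 26.
h = q_inv·(m₁ − m₂) mod p = 14·(21 − 26) mod 59 = 48.
m = m₂ + h·q = 26 + 48·97 = 4682.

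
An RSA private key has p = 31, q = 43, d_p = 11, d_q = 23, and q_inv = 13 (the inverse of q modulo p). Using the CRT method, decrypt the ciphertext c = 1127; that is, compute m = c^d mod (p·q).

210

m₁ = c^(d_p) mod p: c ≡ 11 (mod 31), and 11^11 mod 31 = 24.
m₂ = c^(d_q) mod q: c ≡ 9 (mod 43), and 9^23 mod 43 = 38.
h = q_inv·(m₁ − m₂) mod p = 13·(24 − 38) mod 31 = 4.
m = m₂ + h·q = 38 + 4·43 = 210.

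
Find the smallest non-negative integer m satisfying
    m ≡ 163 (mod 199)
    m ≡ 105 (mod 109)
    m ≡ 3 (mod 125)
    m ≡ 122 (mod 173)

The moduli are pairwise coprime; N = 199·109·125·173 = 469067875.
N/199 = 2357125; 2357125 ≡ 169 (mod 199); 169·126 ≡ 1, so inverse 126.
N/109 = 4303375; 4303375 ≡ 55 (mod 109); 55·2 ≡ 1, so inverse 2.
N/125 = 3752543; 3752543 ≡ 43 (mod 125); 43·32 ≡ 1, so inverse 32.
N/173 = 2711375; 2711375 ≡ 119 (mod 173); 119·16 ≡ 1, so inverse 16.
m ≡ 163·2357125·126 + 105·4303375·2 + 3·3752543·32 + 122·2711375·16 = 54967190128.
54967190128 mod 469067875 = 86248753.

86248753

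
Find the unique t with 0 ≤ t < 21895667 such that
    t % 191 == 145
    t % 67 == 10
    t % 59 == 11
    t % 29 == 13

8493533

The moduli are pairwise coprime; N = 191·67·59·29 = 21895667.
N/191 = 114637; 114637 ≡ 37 (mod 191); 37·31 ≡ 1, so inverse 31.
N/67 = 326801; 326801 ≡ 42 (mod 67); 42·8 ≡ 1, so inverse 8.
N/59 = 371113; 371113 ≡ 3 (mod 59); 3·20 ≡ 1, so inverse 20.
N/29 = 755023; 755023 ≡ 8 (mod 29); 8·11 ≡ 1, so inverse 11.
t ≡ 145·114637·31 + 10·326801·8 + 11·371113·20 + 13·755023·11 = 731050544.
731050544 mod 21895667 = 8493533.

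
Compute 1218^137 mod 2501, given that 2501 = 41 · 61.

1237

Mod 41: 1218 ≡ 29; by Fermat, exponent reduces to 137 mod 40 = 17; 29^17 ≡ 7 (mod 41).
Mod 61: 1218 ≡ 59; by Fermat, exponent reduces to 137 mod 60 = 17; 59^17 ≡ 17 (mod 61).
Combine by CRT: x ≡ 7 (mod 41), x ≡ 17 (mod 61) ⇒ x ≡ 1237 (mod 2501).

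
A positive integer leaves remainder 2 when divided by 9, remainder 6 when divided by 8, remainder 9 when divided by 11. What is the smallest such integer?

The moduli are pairwise coprime; M = 9·8·11 = 792.
M/9 = 88; 88 ≡ 7 (mod 9); 7·4 ≡ 1, so inverse 4.
M/8 = 99; 99 ≡ 3 (mod 8); 3·3 ≡ 1, so inverse 3.
M/11 = 72; 72 ≡ 6 (mod 11); 6·2 ≡ 1, so inverse 2.
n ≡ 2·88·4 + 6·99·3 + 9·72·2 = 3782.
3782 mod 792 = 614.

614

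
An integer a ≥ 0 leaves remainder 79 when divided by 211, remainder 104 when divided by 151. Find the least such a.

From a ≡ 79 (mod 211) write a = 79 + 211t. Substituting into a ≡ 104 (mod 151) gives 211t ≡ 25 (mod 151), and since 60⁻¹ ≡ 73 (mod 151), t ≡ 13. Hence a ≡ 79 + 211·13 = 2822 (mod 31861).

2822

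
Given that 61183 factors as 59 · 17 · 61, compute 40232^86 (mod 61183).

15802

Mod 59: 40232 ≡ 53; by Fermat, exponent reduces to 86 mod 58 = 28; 53^28 ≡ 49 (mod 59).
Mod 17: 40232 ≡ 10; by Fermat, exponent reduces to 86 mod 16 = 6; 10^6 ≡ 9 (mod 17).
Mod 61: 40232 ≡ 33; by Fermat, exponent reduces to 86 mod 60 = 26; 33^26 ≡ 3 (mod 61).
Combine by CRT: x ≡ 49 (mod 59), x ≡ 9 (mod 17), x ≡ 3 (mod 61) ⇒ x ≡ 15802 (mod 61183).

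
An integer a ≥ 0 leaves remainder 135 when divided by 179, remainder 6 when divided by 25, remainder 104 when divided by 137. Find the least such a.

The moduli are pairwise coprime; N = 179·25·137 = 613075.
N/179 = 3425; 3425 ≡ 24 (mod 179); 24·97 ≡ 1, so inverse 97.
N/25 = 24523; 24523 ≡ 23 (mod 25); 23·12 ≡ 1, so inverse 12.
N/137 = 4475; 4475 ≡ 91 (mod 137); 91·134 ≡ 1, so inverse 134.
a ≡ 135·3425·97 + 6·24523·12 + 104·4475·134 = 108979631.
108979631 mod 613075 = 465356.

465356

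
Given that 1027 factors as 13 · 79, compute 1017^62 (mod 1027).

828

Mod 13: 1017 ≡ 3; by Fermat, exponent reduces to 62 mod 12 = 2; 3^2 ≡ 9 (mod 13).
Mod 79: 1017 ≡ 69; 69^62 ≡ 38 (mod 79).
Combine by CRT: x ≡ 9 (mod 13), x ≡ 38 (mod 79) ⇒ x ≡ 828 (mod 1027).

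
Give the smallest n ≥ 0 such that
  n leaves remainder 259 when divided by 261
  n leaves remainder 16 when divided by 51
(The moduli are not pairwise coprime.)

gcd(261, 51) = 3 and 3 | (16 − 259), so the pair is consistent; merging gives n ≡ 781 (mod 4437), where 4437 = lcm(261, 51).
The solution is unique modulo lcm(261, 51) = 4437.

781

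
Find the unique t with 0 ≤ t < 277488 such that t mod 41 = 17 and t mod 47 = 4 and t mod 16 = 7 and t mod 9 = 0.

131463

From t ≡ 17 (mod 41) write t = 17 + 41s. Substituting into t ≡ 4 (mod 47) gives 41s ≡ 34 (mod 47), and since 41⁻¹ ≡ 39 (mod 47), s ≡ 10. Hence t ≡ 17 + 41·10 = 427 (mod 1927).
From t ≡ 427 (mod 1927) write t = 427 + 1927s. Substituting into t ≡ 7 (mod 16) gives 1927s ≡ 12 (mod 16), and since 7⁻¹ ≡ 7 (mod 16), s ≡ 4. Hence t ≡ 427 + 1927·4 = 8135 (mod 30832).
From t ≡ 8135 (mod 30832) write t = 8135 + 30832s. Substituting into t ≡ 0 (mod 9) gives 30832s ≡ 1 (mod 9), and since 7⁻¹ ≡ 4 (mod 9), s ≡ 4. Hence t ≡ 8135 + 30832·4 = 131463 (mod 277488).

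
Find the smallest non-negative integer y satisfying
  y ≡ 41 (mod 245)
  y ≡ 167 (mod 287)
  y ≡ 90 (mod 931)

gcd(245, 287) = 7 and 7 | (167 − 41), so the pair is consistent; merging gives y ≡ 9351 (mod 10045), where 10045 = lcm(245, 287).
gcd(10045, 931) = 49 and 49 | (90 − 9351), so the pair is consistent; merging gives y ≡ 149981 (mod 190855), where 190855 = lcm(10045, 931).
The solution is unique modulo lcm(245, 287, 931) = 190855.

149981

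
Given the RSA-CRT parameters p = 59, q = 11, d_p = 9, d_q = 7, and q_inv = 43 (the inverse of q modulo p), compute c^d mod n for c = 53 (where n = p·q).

m₁ = c^(d_p) mod p: c ≡ 53 (mod 59), and 53^9 mod 59 = 35.
m₂ = c^(d_q) mod q: c ≡ 9 (mod 11), and 9^7 mod 11 = 4.
h = q_inv·(m₁ − m₂) mod p = 43·(35 − 4) mod 59 = 35.
m = m₂ + h·q = 4 + 35·11 = 389.

389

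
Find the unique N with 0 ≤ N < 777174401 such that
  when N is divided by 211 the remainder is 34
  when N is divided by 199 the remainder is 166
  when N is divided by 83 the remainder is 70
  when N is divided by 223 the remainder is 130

The moduli are pairwise coprime; M = 211·199·83·223 = 777174401.
M/211 = 3683291; 3683291 ≡ 75 (mod 211); 75·166 ≡ 1, so inverse 166.
M/199 = 3905399; 3905399 ≡ 24 (mod 199); 24·141 ≡ 1, so inverse 141.
M/83 = 9363547; 9363547 ≡ 68 (mod 83); 68·11 ≡ 1, so inverse 11.
M/223 = 3485087; 3485087 ≡ 43 (mod 223); 43·83 ≡ 1, so inverse 83.
N ≡ 34·3683291·166 + 166·3905399·141 + 70·9363547·11 + 130·3485087·83 = 157012283318.
157012283318 mod 777174401 = 23054316.

23054316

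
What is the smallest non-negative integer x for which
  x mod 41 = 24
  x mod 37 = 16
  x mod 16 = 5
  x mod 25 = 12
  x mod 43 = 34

12492437

The moduli are pairwise coprime; N = 41·37·16·25·43 = 26092400.
N/41 = 636400; 636400 ≡ 39 (mod 41); 39·20 ≡ 1, so inverse 20.
N/37 = 705200; 705200 ≡ 17 (mod 37); 17·24 ≡ 1, so inverse 24.
N/16 = 1630775; 1630775 ≡ 7 (mod 16); 7·7 ≡ 1, so inverse 7.
N/25 = 1043696; 1043696 ≡ 21 (mod 25); 21·6 ≡ 1, so inverse 6.
N/43 = 606800; 606800 ≡ 27 (mod 43); 27·8 ≡ 1, so inverse 8.
x ≡ 24·636400·20 + 16·705200·24 + 5·1630775·7 + 12·1043696·6 + 34·606800·8 = 873541637.
873541637 mod 26092400 = 12492437.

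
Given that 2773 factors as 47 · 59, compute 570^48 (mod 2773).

Mod 47: 570 ≡ 6; by Fermat, exponent reduces to 48 mod 46 = 2; 6^2 ≡ 36 (mod 47).
Mod 59: 570 ≡ 39; 39^48 ≡ 49 (mod 59).
Combine by CRT: x ≡ 36 (mod 47), x ≡ 49 (mod 59) ⇒ x ≡ 2527 (mod 2773).

2527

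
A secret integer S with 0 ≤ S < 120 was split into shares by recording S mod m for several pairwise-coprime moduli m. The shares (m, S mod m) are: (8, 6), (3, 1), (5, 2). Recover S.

The moduli are pairwise coprime; N = 8·3·5 = 120.
N/8 = 15; 15 ≡ 7 (mod 8); 7·7 ≡ 1, so inverse 7.
N/3 = 40; 40 ≡ 1 (mod 3), inverse 1.
N/5 = 24; 24 ≡ 4 (mod 5); 4·4 ≡ 1, so inverse 4.
S ≡ 6·15·7 + 1·40·1 + 2·24·4 = 862.
862 mod 120 = 22.

22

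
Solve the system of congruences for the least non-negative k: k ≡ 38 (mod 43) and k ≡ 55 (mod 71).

From k ≡ 38 (mod 43) write k = 38 + 43t. Substituting into k ≡ 55 (mod 71) gives 43t ≡ 17 (mod 71), and since 43⁻¹ ≡ 38 (mod 71), t ≡ 7. Hence k ≡ 38 + 43·7 = 339 (mod 3053).

339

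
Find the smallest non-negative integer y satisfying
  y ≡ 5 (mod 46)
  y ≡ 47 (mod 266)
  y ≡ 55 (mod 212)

gcd(46, 266) = 2 and 2 | (47 − 5), so the pair is consistent; merging gives y ≡ 4835 (mod 6118), where 6118 = lcm(46, 266).
gcd(6118, 212) = 2 and 2 | (55 − 4835), so the pair is consistent; merging gives y ≡ 114959 (mod 648508), where 648508 = lcm(6118, 212).
The solution is unique modulo lcm(46, 266, 212) = 648508.

114959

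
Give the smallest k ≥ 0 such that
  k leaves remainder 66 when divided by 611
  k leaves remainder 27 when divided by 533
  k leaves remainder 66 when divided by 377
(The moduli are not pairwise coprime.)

212694

gcd(611, 533) = 13 and 13 | (27 − 66), so the pair is consistent; merging gives k ≡ 12286 (mod 25051), where 25051 = lcm(611, 533).
gcd(25051, 377) = 13 and 13 | (66 − 12286), so the pair is consistent; merging gives k ≡ 212694 (mod 726479), where 726479 = lcm(25051, 377).
The solution is unique modulo lcm(611, 533, 377) = 726479.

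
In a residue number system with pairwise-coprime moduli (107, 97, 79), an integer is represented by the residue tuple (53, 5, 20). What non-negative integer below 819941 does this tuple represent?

346198

Combine the congruences pairwise.
From x ≡ 53 (mod 107) write x = 53 + 107t. Substituting into x ≡ 5 (mod 97) gives 107t ≡ 49 (mod 97), and since 10⁻¹ ≡ 68 (mod 97), t ≡ 34. Hence x ≡ 53 + 107·34 = 3691 (mod 10379).
From x ≡ 3691 (mod 10379) write x = 3691 + 10379t. Substituting into x ≡ 20 (mod 79) gives 10379t ≡ 42 (mod 79), and since 30⁻¹ ≡ 29 (mod 79), t ≡ 33. Hence x ≡ 3691 + 10379·33 = 346198 (mod 819941).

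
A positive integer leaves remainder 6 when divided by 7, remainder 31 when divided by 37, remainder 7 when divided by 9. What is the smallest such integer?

475

The moduli are pairwise coprime; N = 7·37·9 = 2331.
N/7 = 333; 333 ≡ 4 (mod 7); 4·2 ≡ 1, so inverse 2.
N/37 = 63; 63 ≡ 26 (mod 37); 26·10 ≡ 1, so inverse 10.
N/9 = 259; 259 ≡ 7 (mod 9); 7·4 ≡ 1, so inverse 4.
a ≡ 6·333·2 + 31·63·10 + 7·259·4 = 30778.
30778 mod 2331 = 475.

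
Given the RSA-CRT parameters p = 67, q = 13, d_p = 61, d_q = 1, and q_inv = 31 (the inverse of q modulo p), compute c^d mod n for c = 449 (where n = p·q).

371

m₁ = c^(d_p) mod p: c ≡ 47 (mod 67), and 47^61 mod 67 = 36.
m₂ = c^(d_q) mod q: c ≡ 7 (mod 13), and 7^1 mod 13 = 7.
h = q_inv·(m₁ − m₂) mod p = 31·(36 − 7) mod 67 = 28.
m = m₂ + h·q = 7 + 28·13 = 371.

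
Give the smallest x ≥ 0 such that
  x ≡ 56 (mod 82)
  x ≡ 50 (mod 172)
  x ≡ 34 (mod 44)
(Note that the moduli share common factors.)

Combine the congruences pairwise.
gcd(82, 172) = 2 and 2 | (50 − 56), so the pair is consistent; merging gives x ≡ 1942 (mod 7052), where 7052 = lcm(82, 172).
gcd(7052, 44) = 4 and 4 | (34 − 1942), so the pair is consistent; merging gives x ≡ 44254 (mod 77572), where 77572 = lcm(7052, 44).
The solution is unique modulo lcm(82, 172, 44) = 77572.

44254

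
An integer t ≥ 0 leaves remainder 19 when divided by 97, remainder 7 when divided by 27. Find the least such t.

601

Combine the congruences pairwise.
From t ≡ 19 (mod 97) write t = 19 + 97s. Substituting into t ≡ 7 (mod 27) gives 97s ≡ 15 (mod 27), and since 16⁻¹ ≡ 22 (mod 27), s ≡ 6. Hence t ≡ 19 + 97·6 = 601 (mod 2619).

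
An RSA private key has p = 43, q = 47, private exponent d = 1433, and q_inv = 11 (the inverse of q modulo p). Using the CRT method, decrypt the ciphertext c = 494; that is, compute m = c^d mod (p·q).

d_p = d mod (p−1) = 1433 mod 42 = 5; d_q = d mod (q−1) = 7.
m₁ = c^(d_p) mod p: c ≡ 21 (mod 43), and 21^5 mod 43 = 4.
m₂ = c^(d_q) mod q: c ≡ 24 (mod 47), and 24^7 mod 47 = 18.
h = q_inv·(m₁ − m₂) mod p = 11·(4 − 18) mod 43 = 18.
m = m₂ + h·q = 18 + 18·47 = 864.

864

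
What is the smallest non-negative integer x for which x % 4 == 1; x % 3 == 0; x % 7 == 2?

9

The moduli are pairwise coprime; N = 4·3·7 = 84.
N/4 = 21; 21 ≡ 1 (mod 4), inverse 1.
N/3 = 28; 28 ≡ 1 (mod 3), inverse 1.
N/7 = 12; 12 ≡ 5 (mod 7); 5·3 ≡ 1, so inverse 3.
x ≡ 1·21·1 + 0·28·1 + 2·12·3 = 93.
93 mod 84 = 9.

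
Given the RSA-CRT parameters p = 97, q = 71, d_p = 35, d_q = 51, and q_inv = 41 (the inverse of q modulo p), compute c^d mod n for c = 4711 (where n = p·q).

m₁ = c^(d_p) mod p: c ≡ 55 (mod 97), and 55^35 mod 97 = 20.
m₂ = c^(d_q) mod q: c ≡ 25 (mod 71), and 25^51 mod 71 = 25.
h = q_inv·(m₁ − m₂) mod p = 41·(20 − 25) mod 97 = 86.
m = m₂ + h·q = 25 + 86·71 = 6131.

6131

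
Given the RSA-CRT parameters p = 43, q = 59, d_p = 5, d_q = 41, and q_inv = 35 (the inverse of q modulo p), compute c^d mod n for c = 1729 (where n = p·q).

2289

m₁ = c^(d_p) mod p: c ≡ 9 (mod 43), and 9^5 mod 43 = 10.
m₂ = c^(d_q) mod q: c ≡ 18 (mod 59), and 18^41 mod 59 = 47.
h = q_inv·(m₁ − m₂) mod p = 35·(10 − 47) mod 43 = 38.
m = m₂ + h·q = 47 + 38·59 = 2289.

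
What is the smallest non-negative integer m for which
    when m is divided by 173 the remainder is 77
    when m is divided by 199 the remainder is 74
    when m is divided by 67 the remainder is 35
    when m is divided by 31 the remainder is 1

The moduli are pairwise coprime; N = 173·199·67·31 = 71504879.
N/173 = 413323; 413323 ≡ 26 (mod 173); 26·20 ≡ 1, so inverse 20.
N/199 = 359321; 359321 ≡ 126 (mod 199); 126·169 ≡ 1, so inverse 169.
N/67 = 1067237; 1067237 ≡ 61 (mod 67); 61·11 ≡ 1, so inverse 11.
N/31 = 2306609; 2306609 ≡ 23 (mod 31); 23·27 ≡ 1, so inverse 27.
m ≡ 77·413323·20 + 74·359321·169 + 35·1067237·11 + 1·2306609·27 = 5603350534.
5603350534 mod 71504879 = 25969972.

25969972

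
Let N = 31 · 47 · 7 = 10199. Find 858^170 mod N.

Mod 31: 858 ≡ 21; by Fermat, exponent reduces to 170 mod 30 = 20; 21^20 ≡ 25 (mod 31).
Mod 47: 858 ≡ 12; by Fermat, exponent reduces to 170 mod 46 = 32; 12^32 ≡ 32 (mod 47).
Mod 7: 858 ≡ 4; by Fermat, exponent reduces to 170 mod 6 = 2; 4^2 ≡ 2 (mod 7).
Combine by CRT: x ≡ 25 (mod 31), x ≡ 32 (mod 47), x ≡ 2 (mod 7) ⇒ x ≡ 6659 (mod 10199).

6659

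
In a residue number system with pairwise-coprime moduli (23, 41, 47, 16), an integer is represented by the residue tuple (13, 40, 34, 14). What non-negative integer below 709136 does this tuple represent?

637918

From x ≡ 13 (mod 23) write x = 13 + 23t. Substituting into x ≡ 40 (mod 41) gives 23t ≡ 27 (mod 41), and since 23⁻¹ ≡ 25 (mod 41), t ≡ 19. Hence x ≡ 13 + 23·19 = 450 (mod 943).
From x ≡ 450 (mod 943) write x = 450 + 943t. Substituting into x ≡ 34 (mod 47) gives 943t ≡ 7 (mod 47), and since 3⁻¹ ≡ 16 (mod 47), t ≡ 18. Hence x ≡ 450 + 943·18 = 17424 (mod 44321).
From x ≡ 17424 (mod 44321) write x = 17424 + 44321t. Substituting into x ≡ 14 (mod 16) gives 44321t ≡ 14 (mod 16), and since 1⁻¹ ≡ 1 (mod 16), t ≡ 14. Hence x ≡ 17424 + 44321·14 = 637918 (mod 709136).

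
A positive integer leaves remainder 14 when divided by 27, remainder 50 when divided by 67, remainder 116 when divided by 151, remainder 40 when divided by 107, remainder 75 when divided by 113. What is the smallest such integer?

The moduli are pairwise coprime; N = 27·67·151·107·113 = 3302765469.
N/27 = 122324647; 122324647 ≡ 13 (mod 27); 13·25 ≡ 1, so inverse 25.
N/67 = 49295007; 49295007 ≡ 25 (mod 67); 25·59 ≡ 1, so inverse 59.
N/151 = 21872619; 21872619 ≡ 118 (mod 151); 118·32 ≡ 1, so inverse 32.
N/107 = 30866967; 30866967 ≡ 35 (mod 107); 35·52 ≡ 1, so inverse 52.
N/113 = 29228013; 29228013 ≡ 111 (mod 113); 111·56 ≡ 1, so inverse 56.
k ≡ 14·122324647·25 + 50·49295007·59 + 116·21872619·32 + 40·30866967·52 + 75·29228013·56 = 456386004788.
456386004788 mod 3302765469 = 604370066.

604370066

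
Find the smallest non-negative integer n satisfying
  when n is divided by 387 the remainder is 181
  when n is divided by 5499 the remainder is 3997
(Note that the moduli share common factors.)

gcd(387, 5499) = 9 and 9 | (3997 − 181), so the pair is consistent; merging gives n ≡ 86482 (mod 236457), where 236457 = lcm(387, 5499).
The solution is unique modulo lcm(387, 5499) = 236457.

86482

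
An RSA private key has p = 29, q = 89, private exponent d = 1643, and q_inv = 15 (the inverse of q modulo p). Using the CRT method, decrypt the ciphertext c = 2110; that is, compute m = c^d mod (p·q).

2159

d_p = d mod (p−1) = 1643 mod 28 = 19; d_q = d mod (q−1) = 59.
m₁ = c^(d_p) mod p: c ≡ 22 (mod 29), and 22^19 mod 29 = 13.
m₂ = c^(d_q) mod q: c ≡ 63 (mod 89), and 63^59 mod 89 = 23.
h = q_inv·(m₁ − m₂) mod p = 15·(13 − 23) mod 29 = 24.
m = m₂ + h·q = 23 + 24·89 = 2159.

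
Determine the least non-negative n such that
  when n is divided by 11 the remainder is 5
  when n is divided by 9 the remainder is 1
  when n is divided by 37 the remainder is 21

280

From n ≡ 5 (mod 11) write n = 5 + 11t. Substituting into n ≡ 1 (mod 9) gives 11t ≡ 5 (mod 9), and since 2⁻¹ ≡ 5 (mod 9), t ≡ 7. Hence n ≡ 5 + 11·7 = 82 (mod 99).
From n ≡ 82 (mod 99) write n = 82 + 99t. Substituting into n ≡ 21 (mod 37) gives 99t ≡ 13 (mod 37), and since 25⁻¹ ≡ 3 (mod 37), t ≡ 2. Hence n ≡ 82 + 99·2 = 280 (mod 3663).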